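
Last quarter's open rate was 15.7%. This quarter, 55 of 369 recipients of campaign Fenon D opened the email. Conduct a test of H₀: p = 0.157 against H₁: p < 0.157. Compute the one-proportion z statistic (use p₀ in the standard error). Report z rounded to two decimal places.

z = -0.42

p̂ = 55/369 = 0.1491.
SE = √(p₀(1−p₀)/n) = √(0.13235/369) = 0.0189.
z = (0.1491 − 0.157)/0.0189 = -0.0079/0.0189 = -0.42.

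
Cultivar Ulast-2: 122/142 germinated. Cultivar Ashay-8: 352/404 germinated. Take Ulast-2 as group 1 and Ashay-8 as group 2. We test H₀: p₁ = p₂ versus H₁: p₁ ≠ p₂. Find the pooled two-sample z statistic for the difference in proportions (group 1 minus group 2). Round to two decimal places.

p̂₁ = 122/142 ≈ 0.8592, p̂₂ = 352/404 ≈ 0.8713.
Pooled p̂ = (122+352)/(142+404) = 474/546 = 0.8681.
SE = √(0.114479 × 0.0095175) = 0.0330.
z = (0.8592 − 0.8713)/0.0330 = -0.0121/0.0330 = -0.37.
Two-sided p-value ≈ 2·Φ(−0.368) = 0.7132.

z = -0.37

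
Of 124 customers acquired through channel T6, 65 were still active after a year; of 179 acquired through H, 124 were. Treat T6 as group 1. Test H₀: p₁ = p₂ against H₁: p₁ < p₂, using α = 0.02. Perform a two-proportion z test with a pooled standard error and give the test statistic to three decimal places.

p̂₁ = 65/124 ≈ 0.52419, p̂₂ = 124/179 ≈ 0.69274.
Pooled p̂ = (65+124)/(124+179) = 189/303 = 0.62376.
SE = √(0.234683 × 0.0136511) = 0.05660.
z = (0.52419 − 0.69274)/0.05660 = -0.16855/0.05660 = -2.978.
p-value = P(Z < -2.978) ≈ 0.0015; since p < α = 0.02, reject H₀.

z = -2.978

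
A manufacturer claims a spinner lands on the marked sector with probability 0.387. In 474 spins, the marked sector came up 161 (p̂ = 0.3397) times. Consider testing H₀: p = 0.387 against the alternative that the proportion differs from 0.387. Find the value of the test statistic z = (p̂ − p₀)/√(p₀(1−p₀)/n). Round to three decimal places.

p̂ = 161/474 ≈ 0.33966.
Under H₀, SE = √(0.387·0.613/474) = √(0.000500487) = 0.02237.
z = (0.33966 − 0.387)/0.02237 = -0.04734/0.02237 = -2.116.

z = -2.116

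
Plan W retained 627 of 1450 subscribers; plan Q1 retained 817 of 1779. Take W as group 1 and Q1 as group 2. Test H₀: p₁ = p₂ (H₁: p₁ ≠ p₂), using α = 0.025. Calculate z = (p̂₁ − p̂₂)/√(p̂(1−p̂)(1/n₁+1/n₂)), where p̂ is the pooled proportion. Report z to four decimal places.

z = -1.5254

p̂₁ = 627/1450 ≈ 0.432414, p̂₂ = 817/1779 ≈ 0.459247.
Pooled p̂ = (627+817)/(1450+1779) = 1444/3229 = 0.447197.
SE = √(p̂(1−p̂)(1/n₁+1/n₂)) = √(0.447197·0.552803·0.00125177) = √(0.000309452) = 0.017591.
z = (0.432414 − 0.459247)/0.017591 = -0.026833/0.017591 = -1.5254.
p-value = 2·P(Z > 1.525) ≈ 0.1272, so at α = 0.025 we fail to reject H₀.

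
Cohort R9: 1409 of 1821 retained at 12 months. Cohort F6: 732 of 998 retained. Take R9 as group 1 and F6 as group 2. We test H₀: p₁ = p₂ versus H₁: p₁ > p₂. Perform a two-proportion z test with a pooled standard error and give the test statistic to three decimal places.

p̂₁ = 1409/1821 = 0.77375, p̂₂ = 732/998 = 0.73347.
Pooled p̂ = (1409+732)/(1821+998) = 2141/2819 = 0.75949.
SE = √(p̂(1−p̂)(1/n₁+1/n₂)) = √(0.75949·0.24051·0.00155115) = √(0.000283342) = 0.01683.
z = (0.77375 − 0.73347)/0.01683 = 0.04028/0.01683 = 2.393.

z = 2.393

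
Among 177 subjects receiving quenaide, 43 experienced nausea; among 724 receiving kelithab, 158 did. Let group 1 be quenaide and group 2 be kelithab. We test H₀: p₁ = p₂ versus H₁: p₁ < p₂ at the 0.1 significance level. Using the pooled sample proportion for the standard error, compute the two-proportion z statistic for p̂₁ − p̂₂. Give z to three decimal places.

z = 0.708

p̂₁ = 43/177 ≈ 0.24294, p̂₂ = 158/724 ≈ 0.21823.
Pooled p̂ = (43+158)/(177+724) = 201/901 = 0.22309.
SE = √(0.173318 × 0.00703093) = 0.03491.
z = (0.24294 − 0.21823)/0.03491 = 0.02471/0.03491 = 0.708.
p-value = P(Z < 0.708) ≈ 0.7604. With α = 0.1, fail to reject H₀.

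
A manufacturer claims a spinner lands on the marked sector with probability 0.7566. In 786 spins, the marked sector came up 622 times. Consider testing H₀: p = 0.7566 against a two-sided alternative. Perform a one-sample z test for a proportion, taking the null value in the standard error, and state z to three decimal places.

z = 2.270

p̂ = 622/786 ≈ 0.79135.
Under H₀, SE = √(0.7566·0.2434/786) = √(0.000234296) = 0.01531.
z = (0.79135 − 0.7566)/0.01531 = 0.03475/0.01531 = 2.270.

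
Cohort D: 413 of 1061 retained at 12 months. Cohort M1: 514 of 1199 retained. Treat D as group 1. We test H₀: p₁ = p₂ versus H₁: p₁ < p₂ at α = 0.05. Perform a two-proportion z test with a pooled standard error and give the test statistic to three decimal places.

z = -1.902

p̂₁ = 413/1061 ≈ 0.38926, p̂₂ = 514/1199 ≈ 0.42869.
Pooled p̂ = (413+514)/(1061+1199) = 927/2260 = 0.41018.
SE = √(p̂(1−p̂)(1/n₁+1/n₂)) = √(0.41018·0.58982·0.00177654) = √(0.0004298) = 0.02073.
z = (0.38926 − 0.42869)/0.02073 = -0.03943/0.02073 = -1.902.
p-value = P(Z < -1.902) ≈ 0.0286; since p < α = 0.05, reject H₀.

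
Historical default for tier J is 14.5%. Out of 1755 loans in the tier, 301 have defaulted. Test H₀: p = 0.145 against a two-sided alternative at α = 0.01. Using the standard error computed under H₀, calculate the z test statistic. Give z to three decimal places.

p̂ = 301/1755 = 0.171510.
SE = √(p₀(1−p₀)/n) = √(0.12397/1755) = 0.008405.
z = (0.171510 − 0.145)/0.008405 = 0.026510/0.008405 = 3.154.
p-value = 2·P(Z > 3.154) ≈ 0.0016; since p < α = 0.01, reject H₀.

z = 3.154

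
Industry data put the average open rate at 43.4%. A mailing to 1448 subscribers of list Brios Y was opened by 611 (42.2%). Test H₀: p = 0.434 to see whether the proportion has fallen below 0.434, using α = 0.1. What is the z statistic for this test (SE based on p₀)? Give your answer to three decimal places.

p̂ = 611/1448 = 0.421961.
Standard error under H₀: √(0.434×0.566/1448) = 0.013025.
z = (0.421961 − 0.434)/0.013025 = -0.012039/0.013025 = -0.924.
p-value = P(Z < -0.924) ≈ 0.1777. With α = 0.1, fail to reject H₀.

z = -0.924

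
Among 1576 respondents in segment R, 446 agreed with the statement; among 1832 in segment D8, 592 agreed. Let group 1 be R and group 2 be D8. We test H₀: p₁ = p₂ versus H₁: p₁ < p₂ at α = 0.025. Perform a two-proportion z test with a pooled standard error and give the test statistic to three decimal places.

z = -2.539

p̂₁ = 446/1576 ≈ 0.282995, p̂₂ = 592/1832 ≈ 0.323144.
Pooled p̂ = (446+592)/(1576+1832) = 1038/3408 = 0.304577.
SE = √(p̂(1−p̂)(1/n₁+1/n₂)) = √(0.304577·0.695423·0.00118037) = √(0.000250014) = 0.015812.
z = (0.282995 − 0.323144)/0.015812 = -0.040149/0.015812 = -2.539.
p-value = P(Z < -2.539) ≈ 0.0056. With α = 0.025, reject H₀.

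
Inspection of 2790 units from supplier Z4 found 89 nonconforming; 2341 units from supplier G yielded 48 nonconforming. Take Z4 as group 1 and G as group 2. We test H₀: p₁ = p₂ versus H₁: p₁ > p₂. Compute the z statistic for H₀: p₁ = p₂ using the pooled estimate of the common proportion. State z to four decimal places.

p̂₁ = 89/2790 = 0.03189964, p̂₂ = 48/2341 = 0.02050406.
Pooled p̂ = (89+48)/(2790+2341) = 137/5131 = 0.02670045.
SE = √(0.0259875 × 0.000785591) = 0.00451836.
z = (0.03189964 − 0.02050406)/0.00451836 = 0.01139558/0.00451836 = 2.5221.

z = 2.5221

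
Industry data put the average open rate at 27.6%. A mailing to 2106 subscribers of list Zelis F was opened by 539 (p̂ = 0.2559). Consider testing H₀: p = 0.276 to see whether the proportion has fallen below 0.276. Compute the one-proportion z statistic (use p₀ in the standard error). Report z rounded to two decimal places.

p̂ = 539/2106 = 0.25594.
Under H₀, SE = √(0.276·0.724/2106) = √(9.48832e-05) = 0.00974.
z = (0.25594 − 0.276)/0.00974 = -0.02006/0.00974 = -2.06.

z = -2.06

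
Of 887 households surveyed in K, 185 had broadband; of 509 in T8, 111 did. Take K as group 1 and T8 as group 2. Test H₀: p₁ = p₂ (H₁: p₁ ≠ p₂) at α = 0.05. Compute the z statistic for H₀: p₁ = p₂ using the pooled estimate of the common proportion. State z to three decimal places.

z = -0.418

p̂₁ = 185/887 = 0.20857, p̂₂ = 111/509 = 0.21807.
Pooled p̂ = (185+111)/(887+509) = 296/1396 = 0.21203.
SE = √(0.167076 × 0.00309203) = 0.02273.
z = (0.20857 − 0.21807)/0.02273 = -0.00950/0.02273 = -0.418.
p-value = 2·P(Z > 0.418) ≈ 0.6758; since p > α = 0.05, fail to reject H₀.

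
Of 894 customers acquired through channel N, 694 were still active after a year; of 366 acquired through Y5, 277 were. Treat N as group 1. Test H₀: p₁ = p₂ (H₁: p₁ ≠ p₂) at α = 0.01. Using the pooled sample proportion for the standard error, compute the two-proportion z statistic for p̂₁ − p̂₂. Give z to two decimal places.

z = 0.75

p̂₁ = 694/894 = 0.7763, p̂₂ = 277/366 = 0.7568.
Pooled p̂ = (694+277)/(894+366) = 971/1260 = 0.7706.
SE = √(p̂(1−p̂)(1/n₁+1/n₂)) = √(0.7706·0.2294·0.00385081) = √(0.000680656) = 0.0261.
z = (0.7763 − 0.7568)/0.0261 = 0.0195/0.0261 = 0.75.
Two-sided p-value ≈ 2·Φ(−0.746) = 0.4558, so at α = 0.01 we fail to reject H₀.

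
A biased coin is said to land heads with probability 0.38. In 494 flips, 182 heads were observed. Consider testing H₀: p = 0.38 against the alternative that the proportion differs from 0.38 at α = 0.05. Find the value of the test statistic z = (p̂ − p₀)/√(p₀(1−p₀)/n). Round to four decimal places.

p̂ = 182/494 = 0.368421.
SE = √(p₀(1−p₀)/n) = √(0.2356/494) = 0.021839.
z = (0.368421 − 0.38)/0.021839 = -0.011579/0.021839 = -0.5302.
Two-sided p-value ≈ 2·Φ(−0.530) = 0.5960; since p > α = 0.05, fail to reject H₀.

z = -0.5302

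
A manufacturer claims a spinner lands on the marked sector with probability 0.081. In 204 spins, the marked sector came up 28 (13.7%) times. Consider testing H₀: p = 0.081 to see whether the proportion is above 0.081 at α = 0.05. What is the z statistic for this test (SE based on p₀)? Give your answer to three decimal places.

z = 2.945

p̂ = 28/204 ≈ 0.13725.
SE = √(p₀(1−p₀)/n) = √(0.074439/204) = 0.01910.
z = (0.13725 − 0.081)/0.01910 = 0.05625/0.01910 = 2.945.
p-value = P(Z > 2.945) ≈ 0.0016. With α = 0.05, reject H₀.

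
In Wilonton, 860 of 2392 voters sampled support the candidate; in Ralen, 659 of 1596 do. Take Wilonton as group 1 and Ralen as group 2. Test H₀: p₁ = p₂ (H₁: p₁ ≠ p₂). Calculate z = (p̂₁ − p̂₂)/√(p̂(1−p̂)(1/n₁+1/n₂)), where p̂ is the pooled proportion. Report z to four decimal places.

z = -3.4008

p̂₁ = 860/2392 = 0.359532, p̂₂ = 659/1596 = 0.412907.
Pooled p̂ = (860+659)/(2392+1596) = 1519/3988 = 0.380893.
SE = √(p̂(1−p̂)(1/n₁+1/n₂)) = √(0.380893·0.619107·0.00104463) = √(0.000246337) = 0.015695.
z = (0.359532 − 0.412907)/0.015695 = -0.053375/0.015695 = -3.4008.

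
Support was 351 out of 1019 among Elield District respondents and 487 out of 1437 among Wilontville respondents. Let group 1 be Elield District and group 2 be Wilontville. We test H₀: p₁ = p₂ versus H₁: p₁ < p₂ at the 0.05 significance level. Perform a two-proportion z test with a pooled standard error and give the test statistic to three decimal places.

p̂₁ = 351/1019 ≈ 0.34446, p̂₂ = 487/1437 ≈ 0.33890.
Pooled p̂ = (351+487)/(1019+1437) = 838/2456 = 0.34121.
SE = √(p̂(1−p̂)(1/n₁+1/n₂)) = √(0.34121·0.65879·0.00167725) = √(0.000377019) = 0.01942.
z = (0.34446 − 0.33890)/0.01942 = 0.00556/0.01942 = 0.286.
p-value = P(Z < 0.286) ≈ 0.6126; since p > α = 0.05, fail to reject H₀.

z = 0.286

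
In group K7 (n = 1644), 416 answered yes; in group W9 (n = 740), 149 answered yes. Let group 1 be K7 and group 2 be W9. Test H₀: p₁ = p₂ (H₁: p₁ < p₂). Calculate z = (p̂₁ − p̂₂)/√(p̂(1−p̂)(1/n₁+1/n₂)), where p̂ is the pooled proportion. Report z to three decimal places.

p̂₁ = 416/1644 ≈ 0.253041, p̂₂ = 149/740 ≈ 0.201351.
Pooled p̂ = (416+149)/(1644+740) = 565/2384 = 0.236997.
SE = √(0.180829 × 0.00195962) = 0.018824.
z = (0.253041 − 0.201351)/0.018824 = 0.051690/0.018824 = 2.746.

z = 2.746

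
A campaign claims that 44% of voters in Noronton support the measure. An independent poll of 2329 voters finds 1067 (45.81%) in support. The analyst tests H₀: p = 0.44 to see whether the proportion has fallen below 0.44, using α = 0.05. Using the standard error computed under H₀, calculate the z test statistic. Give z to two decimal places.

z = 1.76

p̂ = 1067/2329 = 0.4581.
Standard error under H₀: √(0.44×0.56/2329) = 0.0103.
z = (0.4581 − 0.44)/0.0103 = 0.0181/0.0103 = 1.76.
p-value = P(Z < 1.763) ≈ 0.9611; since p > α = 0.05, fail to reject H₀.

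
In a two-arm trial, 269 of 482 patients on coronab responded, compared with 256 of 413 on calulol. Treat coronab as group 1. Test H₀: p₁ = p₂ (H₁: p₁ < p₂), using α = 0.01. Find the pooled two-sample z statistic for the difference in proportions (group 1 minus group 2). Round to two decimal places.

p̂₁ = 269/482 = 0.5581, p̂₂ = 256/413 = 0.6199.
Pooled p̂ = (269+256)/(482+413) = 525/895 = 0.5866.
SE = √(p̂(1−p̂)(1/n₁+1/n₂)) = √(0.5866·0.4134·0.004496) = √(0.00109029) = 0.0330.
z = (0.5581 − 0.6199)/0.0330 = -0.0618/0.0330 = -1.87.
p-value = P(Z < -1.871) ≈ 0.0307; since p > α = 0.01, fail to reject H₀.

z = -1.87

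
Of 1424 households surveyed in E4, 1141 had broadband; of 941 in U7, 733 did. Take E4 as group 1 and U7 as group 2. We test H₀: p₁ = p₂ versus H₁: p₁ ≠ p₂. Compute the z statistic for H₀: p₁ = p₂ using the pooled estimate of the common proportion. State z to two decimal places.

z = 1.31

p̂₁ = 1141/1424 = 0.8013, p̂₂ = 733/941 = 0.7790.
Pooled p̂ = (1141+733)/(1424+941) = 1874/2365 = 0.7924.
SE = √(p̂(1−p̂)(1/n₁+1/n₂)) = √(0.7924·0.2076·0.00176495) = √(0.000290349) = 0.0170.
z = (0.8013 − 0.7790)/0.0170 = 0.0223/0.0170 = 1.31.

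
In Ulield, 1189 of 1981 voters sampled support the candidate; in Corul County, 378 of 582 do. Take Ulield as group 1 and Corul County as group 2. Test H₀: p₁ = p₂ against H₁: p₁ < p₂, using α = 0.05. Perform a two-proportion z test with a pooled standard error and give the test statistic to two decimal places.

z = -2.14

p̂₁ = 1189/1981 ≈ 0.6002, p̂₂ = 378/582 ≈ 0.6495.
Pooled p̂ = (1189+378)/(1981+582) = 1567/2563 = 0.6114.
SE = √(p̂(1−p̂)(1/n₁+1/n₂)) = √(0.6114·0.3886·0.00222301) = √(0.000528168) = 0.0230.
z = (0.6002 − 0.6495)/0.0230 = -0.0493/0.0230 = -2.14.
p-value = P(Z < -2.144) ≈ 0.0160; since p < α = 0.05, reject H₀.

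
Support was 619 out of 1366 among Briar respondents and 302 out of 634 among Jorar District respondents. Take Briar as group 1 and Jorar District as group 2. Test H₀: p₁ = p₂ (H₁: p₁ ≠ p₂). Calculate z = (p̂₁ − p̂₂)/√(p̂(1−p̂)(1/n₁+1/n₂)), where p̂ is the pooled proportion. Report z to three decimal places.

p̂₁ = 619/1366 = 0.45315, p̂₂ = 302/634 = 0.47634.
Pooled p̂ = (619+302)/(1366+634) = 921/2000 = 0.46050.
SE = √(p̂(1−p̂)(1/n₁+1/n₂)) = √(0.46050·0.53950·0.00230935) = √(0.000573735) = 0.02395.
z = (0.45315 − 0.47634)/0.02395 = -0.02319/0.02395 = -0.968.
p-value = 2·P(Z > 0.968) ≈ 0.3329.

z = -0.968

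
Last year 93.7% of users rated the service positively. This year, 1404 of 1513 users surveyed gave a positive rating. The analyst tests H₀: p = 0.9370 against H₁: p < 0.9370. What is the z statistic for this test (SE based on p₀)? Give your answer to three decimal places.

z = -1.448

p̂ = 1404/1513 ≈ 0.927958.
Standard error under H₀: √(0.937×0.063/1513) = 0.006246.
z = (0.927958 − 0.937)/0.006246 = -0.009042/0.006246 = -1.448.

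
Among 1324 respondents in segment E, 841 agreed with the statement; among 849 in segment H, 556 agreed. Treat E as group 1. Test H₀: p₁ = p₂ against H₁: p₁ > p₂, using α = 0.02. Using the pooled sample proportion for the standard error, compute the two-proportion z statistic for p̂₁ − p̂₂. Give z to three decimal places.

z = -0.935

p̂₁ = 841/1324 = 0.63520, p̂₂ = 556/849 = 0.65489.
Pooled p̂ = (841+556)/(1324+849) = 1397/2173 = 0.64289.
SE = √(p̂(1−p̂)(1/n₁+1/n₂)) = √(0.64289·0.35711·0.00193314) = √(0.000443816) = 0.02107.
z = (0.63520 − 0.65489)/0.02107 = -0.01969/0.02107 = -0.935.
p-value = P(Z > -0.935) ≈ 0.8250; since p > α = 0.02, fail to reject H₀.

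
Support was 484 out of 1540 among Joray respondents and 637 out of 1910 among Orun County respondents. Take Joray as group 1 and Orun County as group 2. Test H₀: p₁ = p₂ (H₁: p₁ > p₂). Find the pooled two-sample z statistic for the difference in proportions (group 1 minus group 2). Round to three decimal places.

p̂₁ = 484/1540 ≈ 0.31429, p̂₂ = 637/1910 ≈ 0.33351.
Pooled p̂ = (484+637)/(1540+1910) = 1121/3450 = 0.32493.
SE = √(p̂(1−p̂)(1/n₁+1/n₂)) = √(0.32493·0.67507·0.00117291) = √(0.000257278) = 0.01604.
z = (0.31429 − 0.33351)/0.01604 = -0.01922/0.01604 = -1.198.
p-value = P(Z > -1.198) ≈ 0.8846.

z = -1.198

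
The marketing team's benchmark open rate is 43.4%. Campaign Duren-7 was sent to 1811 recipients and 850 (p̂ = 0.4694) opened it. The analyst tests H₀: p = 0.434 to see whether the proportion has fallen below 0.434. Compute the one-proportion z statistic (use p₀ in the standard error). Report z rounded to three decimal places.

z = 3.036

p̂ = 850/1811 ≈ 0.469354.
Under H₀, SE = √(0.434·0.566/1811) = √(0.00013564) = 0.011646.
z = (0.469354 − 0.434)/0.011646 = 0.035354/0.011646 = 3.036.
p-value = P(Z < 3.036) ≈ 0.9988.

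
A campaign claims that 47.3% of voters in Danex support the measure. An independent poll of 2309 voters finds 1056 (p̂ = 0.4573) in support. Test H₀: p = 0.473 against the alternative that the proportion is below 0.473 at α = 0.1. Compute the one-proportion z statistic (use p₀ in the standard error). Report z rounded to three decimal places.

p̂ = 1056/2309 ≈ 0.45734.
SE = √(p₀(1−p₀)/n) = √(0.24927/2309) = 0.01039.
z = (0.45734 − 0.473)/0.01039 = -0.01566/0.01039 = -1.507.
p-value = P(Z < -1.507) ≈ 0.0659; since p < α = 0.1, reject H₀.

z = -1.507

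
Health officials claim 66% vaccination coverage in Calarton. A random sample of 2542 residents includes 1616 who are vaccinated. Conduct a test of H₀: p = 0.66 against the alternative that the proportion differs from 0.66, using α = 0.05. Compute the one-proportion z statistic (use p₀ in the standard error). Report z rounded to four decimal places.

z = -2.5842

p̂ = 1616/2542 = 0.6357199.
Standard error under H₀: √(0.66×0.34/2542) = 0.0093956.
z = (0.6357199 − 0.66)/0.0093956 = -0.0242801/0.0093956 = -2.5842.
p-value = 2·P(Z > 2.584) ≈ 0.0098; since p < α = 0.05, reject H₀.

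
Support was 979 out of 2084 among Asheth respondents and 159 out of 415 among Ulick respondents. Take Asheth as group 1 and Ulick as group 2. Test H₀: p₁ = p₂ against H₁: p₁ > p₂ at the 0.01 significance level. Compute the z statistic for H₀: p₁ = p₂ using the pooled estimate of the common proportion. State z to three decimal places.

p̂₁ = 979/2084 ≈ 0.46977, p̂₂ = 159/415 ≈ 0.38313.
Pooled p̂ = (979+159)/(2084+415) = 1138/2499 = 0.45538.
SE = √(0.248009 × 0.00288949) = 0.02677.
z = (0.46977 − 0.38313)/0.02677 = 0.08664/0.02677 = 3.236.
p-value = P(Z > 3.236) ≈ 0.0006. With α = 0.01, reject H₀.

z = 3.236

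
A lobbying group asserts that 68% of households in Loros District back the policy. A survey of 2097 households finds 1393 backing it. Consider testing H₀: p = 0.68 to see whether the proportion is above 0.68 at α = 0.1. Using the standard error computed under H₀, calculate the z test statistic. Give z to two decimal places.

z = -1.54

p̂ = 1393/2097 ≈ 0.6643.
SE = √(p₀(1−p₀)/n) = √(0.2176/2097) = 0.0102.
z = (0.6643 − 0.68)/0.0102 = -0.0157/0.0102 = -1.54.
p-value = P(Z > -1.543) ≈ 0.9386. With α = 0.1, fail to reject H₀.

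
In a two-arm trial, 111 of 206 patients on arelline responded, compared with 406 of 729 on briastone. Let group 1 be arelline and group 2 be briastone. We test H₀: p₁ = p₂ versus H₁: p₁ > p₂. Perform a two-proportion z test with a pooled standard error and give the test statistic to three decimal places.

z = -0.461

p̂₁ = 111/206 = 0.53883, p̂₂ = 406/729 = 0.55693.
Pooled p̂ = (111+406)/(206+729) = 517/935 = 0.55294.
SE = √(0.247197 × 0.00622611) = 0.03923.
z = (0.53883 − 0.55693)/0.03923 = -0.01810/0.03923 = -0.461.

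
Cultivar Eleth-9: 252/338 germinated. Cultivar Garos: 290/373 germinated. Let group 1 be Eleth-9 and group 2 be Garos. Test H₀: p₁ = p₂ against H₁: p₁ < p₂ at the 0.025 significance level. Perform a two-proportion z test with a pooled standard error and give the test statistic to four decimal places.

z = -0.9985

p̂₁ = 252/338 = 0.745562, p̂₂ = 290/373 = 0.777480.
Pooled p̂ = (252+290)/(338+373) = 542/711 = 0.762307.
SE = √(0.181195 × 0.00563955) = 0.031967.
z = (0.745562 − 0.777480)/0.031967 = -0.031918/0.031967 = -0.9985.
p-value = P(Z < -0.998) ≈ 0.1590; since p > α = 0.025, fail to reject H₀.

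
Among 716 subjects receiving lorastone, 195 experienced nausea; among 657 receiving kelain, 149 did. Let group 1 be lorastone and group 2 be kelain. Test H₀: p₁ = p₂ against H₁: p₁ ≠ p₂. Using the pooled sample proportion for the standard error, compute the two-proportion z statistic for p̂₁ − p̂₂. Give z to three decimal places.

z = 1.946

p̂₁ = 195/716 = 0.27235, p̂₂ = 149/657 = 0.22679.
Pooled p̂ = (195+149)/(716+657) = 344/1373 = 0.25055.
SE = √(0.187773 × 0.00291872) = 0.02341.
z = (0.27235 − 0.22679)/0.02341 = 0.04556/0.02341 = 1.946.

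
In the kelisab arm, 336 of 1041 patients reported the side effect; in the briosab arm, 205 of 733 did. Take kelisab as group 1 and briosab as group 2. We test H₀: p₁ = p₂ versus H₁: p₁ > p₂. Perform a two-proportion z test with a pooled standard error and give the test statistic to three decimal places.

p̂₁ = 336/1041 ≈ 0.32277, p̂₂ = 205/733 ≈ 0.27967.
Pooled p̂ = (336+205)/(1041+733) = 541/1774 = 0.30496.
SE = √(p̂(1−p̂)(1/n₁+1/n₂)) = √(0.30496·0.69504·0.00232487) = √(0.000492779) = 0.02220.
z = (0.32277 − 0.27967)/0.02220 = 0.04310/0.02220 = 1.941.
p-value = P(Z > 1.941) ≈ 0.0261.

z = 1.941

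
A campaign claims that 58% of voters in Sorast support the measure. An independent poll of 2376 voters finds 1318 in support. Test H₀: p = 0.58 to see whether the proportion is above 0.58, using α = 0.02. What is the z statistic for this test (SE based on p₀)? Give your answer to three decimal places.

p̂ = 1318/2376 = 0.55471.
Standard error under H₀: √(0.58×0.42/2376) = 0.01013.
z = (0.55471 − 0.58)/0.01013 = -0.02529/0.01013 = -2.497.
p-value = P(Z > -2.497) ≈ 0.9937; since p > α = 0.02, fail to reject H₀.

z = -2.497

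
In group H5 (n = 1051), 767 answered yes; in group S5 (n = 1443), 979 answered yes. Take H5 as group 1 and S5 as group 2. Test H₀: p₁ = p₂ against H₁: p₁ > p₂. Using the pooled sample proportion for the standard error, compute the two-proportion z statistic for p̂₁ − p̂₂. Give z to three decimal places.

z = 2.763

p̂₁ = 767/1051 = 0.72978, p̂₂ = 979/1443 = 0.67845.
Pooled p̂ = (767+979)/(1051+1443) = 1746/2494 = 0.70008.
SE = √(0.209968 × 0.00164448) = 0.01858.
z = (0.72978 − 0.67845)/0.01858 = 0.05133/0.01858 = 2.763.
p-value = P(Z > 2.763) ≈ 0.0029.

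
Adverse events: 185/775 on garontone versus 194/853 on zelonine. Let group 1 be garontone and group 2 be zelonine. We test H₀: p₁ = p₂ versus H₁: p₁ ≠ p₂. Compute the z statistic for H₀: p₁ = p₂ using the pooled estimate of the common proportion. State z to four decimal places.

z = 0.5377

p̂₁ = 185/775 = 0.238710, p̂₂ = 194/853 = 0.227433.
Pooled p̂ = (185+194)/(775+853) = 379/1628 = 0.232801.
SE = √(0.178605 × 0.00246266) = 0.020972.
z = (0.238710 − 0.227433)/0.020972 = 0.011277/0.020972 = 0.5377.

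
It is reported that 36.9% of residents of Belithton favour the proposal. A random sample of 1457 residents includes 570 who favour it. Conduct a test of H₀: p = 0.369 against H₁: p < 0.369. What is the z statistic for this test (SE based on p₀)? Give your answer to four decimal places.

p̂ = 570/1457 ≈ 0.3912148.
Standard error under H₀: √(0.369×0.631/1457) = 0.0126415.
z = (0.3912148 − 0.369)/0.0126415 = 0.0222148/0.0126415 = 1.7573.
p-value = P(Z < 1.757) ≈ 0.9606.

z = 1.7573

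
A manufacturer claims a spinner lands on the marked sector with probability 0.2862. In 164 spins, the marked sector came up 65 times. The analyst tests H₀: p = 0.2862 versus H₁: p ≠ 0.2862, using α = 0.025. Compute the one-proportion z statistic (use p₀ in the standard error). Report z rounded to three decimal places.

p̂ = 65/164 = 0.39634.
Under H₀, SE = √(0.2862·0.7138/164) = √(0.00124567) = 0.03529.
z = (0.39634 − 0.2862)/0.03529 = 0.11014/0.03529 = 3.121.
p-value = 2·P(Z > 3.121) ≈ 0.0018, so at α = 0.025 we reject H₀.

z = 3.121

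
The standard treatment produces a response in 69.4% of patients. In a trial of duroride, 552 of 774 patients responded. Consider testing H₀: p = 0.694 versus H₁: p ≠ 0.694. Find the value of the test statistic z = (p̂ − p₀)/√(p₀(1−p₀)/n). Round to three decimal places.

z = 1.158

p̂ = 552/774 = 0.71318.
SE = √(p₀(1−p₀)/n) = √(0.21236/774) = 0.01656.
z = (0.71318 − 0.694)/0.01656 = 0.01918/0.01656 = 1.158.
p-value = 2·P(Z > 1.158) ≈ 0.2469.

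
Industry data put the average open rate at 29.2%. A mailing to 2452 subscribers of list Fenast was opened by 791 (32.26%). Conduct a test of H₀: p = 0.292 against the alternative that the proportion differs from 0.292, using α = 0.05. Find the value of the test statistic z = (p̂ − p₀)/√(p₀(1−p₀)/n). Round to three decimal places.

p̂ = 791/2452 = 0.32259.
Under H₀, SE = √(0.292·0.708/2452) = √(8.43132e-05) = 0.00918.
z = (0.32259 − 0.292)/0.00918 = 0.03059/0.00918 = 3.332.
Two-sided p-value ≈ 2·Φ(−3.332) = 0.0009. With α = 0.05, reject H₀.

z = 3.332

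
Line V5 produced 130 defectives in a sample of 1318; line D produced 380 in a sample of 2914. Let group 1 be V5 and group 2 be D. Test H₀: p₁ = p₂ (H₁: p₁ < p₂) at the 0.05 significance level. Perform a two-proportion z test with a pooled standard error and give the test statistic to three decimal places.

p̂₁ = 130/1318 = 0.098634, p̂₂ = 380/2914 = 0.130405.
Pooled p̂ = (130+380)/(1318+2914) = 510/4232 = 0.120510.
SE = √(p̂(1−p̂)(1/n₁+1/n₂)) = √(0.120510·0.879490·0.0011019) = √(0.000116787) = 0.010807.
z = (0.098634 − 0.130405)/0.010807 = -0.031771/0.010807 = -2.940.
p-value = P(Z < -2.940) ≈ 0.0016; since p < α = 0.05, reject H₀.

z = -2.940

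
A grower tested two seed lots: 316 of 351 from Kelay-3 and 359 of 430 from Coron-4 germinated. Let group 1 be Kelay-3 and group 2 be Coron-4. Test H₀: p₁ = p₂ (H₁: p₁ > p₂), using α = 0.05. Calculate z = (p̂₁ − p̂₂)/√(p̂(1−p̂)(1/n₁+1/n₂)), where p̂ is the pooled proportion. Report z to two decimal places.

p̂₁ = 316/351 = 0.90028, p̂₂ = 359/430 = 0.83488.
Pooled p̂ = (316+359)/(351+430) = 675/781 = 0.86428.
SE = √(0.117303 × 0.00517458) = 0.02464.
z = (0.90028 − 0.83488)/0.02464 = 0.06540/0.02464 = 2.65.
p-value = P(Z > 2.655) ≈ 0.0040, so at α = 0.05 we reject H₀.

z = 2.65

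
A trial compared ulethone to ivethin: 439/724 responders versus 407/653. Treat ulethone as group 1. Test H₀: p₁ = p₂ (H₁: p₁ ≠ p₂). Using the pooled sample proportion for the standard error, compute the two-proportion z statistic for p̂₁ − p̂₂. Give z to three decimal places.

z = -0.644

p̂₁ = 439/724 = 0.60635, p̂₂ = 407/653 = 0.62328.
Pooled p̂ = (439+407)/(724+653) = 846/1377 = 0.61438.
SE = √(0.236917 × 0.00291261) = 0.02627.
z = (0.60635 − 0.62328)/0.02627 = -0.01693/0.02627 = -0.644.
p-value = 2·P(Z > 0.644) ≈ 0.5194.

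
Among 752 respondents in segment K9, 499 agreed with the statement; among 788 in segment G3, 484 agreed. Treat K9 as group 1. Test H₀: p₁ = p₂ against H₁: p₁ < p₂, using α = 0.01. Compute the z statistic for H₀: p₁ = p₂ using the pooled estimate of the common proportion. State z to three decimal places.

p̂₁ = 499/752 = 0.66356, p̂₂ = 484/788 = 0.61421.
Pooled p̂ = (499+484)/(752+788) = 983/1540 = 0.63831.
SE = √(0.23087 × 0.00259882) = 0.02449.
z = (0.66356 − 0.61421)/0.02449 = 0.04935/0.02449 = 2.015.
p-value = P(Z < 2.015) ≈ 0.9780, so at α = 0.01 we fail to reject H₀.

z = 2.015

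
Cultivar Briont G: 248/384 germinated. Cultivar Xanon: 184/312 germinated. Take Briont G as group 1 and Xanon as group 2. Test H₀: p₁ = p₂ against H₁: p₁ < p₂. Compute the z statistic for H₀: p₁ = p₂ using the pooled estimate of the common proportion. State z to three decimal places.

p̂₁ = 248/384 = 0.64583, p̂₂ = 184/312 = 0.58974.
Pooled p̂ = (248+184)/(384+312) = 432/696 = 0.62069.
SE = √(0.235434 × 0.00580929) = 0.03698.
z = (0.64583 − 0.58974)/0.03698 = 0.05609/0.03698 = 1.517.
p-value = P(Z < 1.517) ≈ 0.9353.

z = 1.517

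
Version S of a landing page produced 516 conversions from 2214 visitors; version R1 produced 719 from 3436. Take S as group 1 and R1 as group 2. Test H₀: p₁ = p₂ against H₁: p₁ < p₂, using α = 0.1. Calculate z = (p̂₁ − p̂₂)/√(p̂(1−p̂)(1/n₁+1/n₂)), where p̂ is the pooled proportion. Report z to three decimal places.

p̂₁ = 516/2214 = 0.233062, p̂₂ = 719/3436 = 0.209255.
Pooled p̂ = (516+719)/(2214+3436) = 1235/5650 = 0.218584.
SE = √(0.170805 × 0.000742707) = 0.011263.
z = (0.233062 − 0.209255)/0.011263 = 0.023807/0.011263 = 2.114.
p-value = P(Z < 2.114) ≈ 0.9827. With α = 0.1, fail to reject H₀.

z = 2.114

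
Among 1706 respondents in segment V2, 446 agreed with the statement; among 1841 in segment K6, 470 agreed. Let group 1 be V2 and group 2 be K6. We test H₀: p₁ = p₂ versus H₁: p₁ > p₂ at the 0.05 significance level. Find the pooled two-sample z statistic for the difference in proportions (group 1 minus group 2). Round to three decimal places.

z = 0.417

p̂₁ = 446/1706 ≈ 0.26143, p̂₂ = 470/1841 ≈ 0.25530.
Pooled p̂ = (446+470)/(1706+1841) = 916/3547 = 0.25825.
SE = √(p̂(1−p̂)(1/n₁+1/n₂)) = √(0.25825·0.74175·0.00112935) = √(0.000216333) = 0.01471.
z = (0.26143 − 0.25530)/0.01471 = 0.00613/0.01471 = 0.417.
p-value = P(Z > 0.417) ≈ 0.3383; since p > α = 0.05, fail to reject H₀.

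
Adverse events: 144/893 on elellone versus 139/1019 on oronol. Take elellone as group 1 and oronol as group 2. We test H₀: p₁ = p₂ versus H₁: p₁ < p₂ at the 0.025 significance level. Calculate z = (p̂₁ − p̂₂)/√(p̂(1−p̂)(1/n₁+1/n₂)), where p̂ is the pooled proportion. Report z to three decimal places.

p̂₁ = 144/893 = 0.16125, p̂₂ = 139/1019 = 0.13641.
Pooled p̂ = (144+139)/(893+1019) = 283/1912 = 0.14801.
SE = √(0.126105 × 0.00210118) = 0.01628.
z = (0.16125 − 0.13641)/0.01628 = 0.02484/0.01628 = 1.526.
p-value = P(Z < 1.526) ≈ 0.9365, so at α = 0.025 we fail to reject H₀.

z = 1.526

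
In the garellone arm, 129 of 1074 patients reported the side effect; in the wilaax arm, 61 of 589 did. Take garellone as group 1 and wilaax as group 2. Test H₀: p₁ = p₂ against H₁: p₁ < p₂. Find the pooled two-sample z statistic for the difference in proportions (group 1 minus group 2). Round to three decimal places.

z = 1.014

p̂₁ = 129/1074 = 0.12011, p̂₂ = 61/589 = 0.10357.
Pooled p̂ = (129+61)/(1074+589) = 190/1663 = 0.11425.
SE = √(0.101198 × 0.00262889) = 0.01631.
z = (0.12011 − 0.10357)/0.01631 = 0.01654/0.01631 = 1.014.
p-value = P(Z < 1.014) ≈ 0.8448.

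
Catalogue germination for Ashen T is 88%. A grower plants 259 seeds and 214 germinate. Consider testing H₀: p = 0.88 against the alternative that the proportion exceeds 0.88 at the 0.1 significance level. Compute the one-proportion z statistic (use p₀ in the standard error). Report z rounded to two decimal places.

z = -2.66

p̂ = 214/259 ≈ 0.8263.
Under H₀, SE = √(0.88·0.12/259) = √(0.000407722) = 0.0202.
z = (0.8263 − 0.88)/0.0202 = -0.0537/0.0202 = -2.66.
p-value = P(Z > -2.662) ≈ 0.9961. With α = 0.1, fail to reject H₀.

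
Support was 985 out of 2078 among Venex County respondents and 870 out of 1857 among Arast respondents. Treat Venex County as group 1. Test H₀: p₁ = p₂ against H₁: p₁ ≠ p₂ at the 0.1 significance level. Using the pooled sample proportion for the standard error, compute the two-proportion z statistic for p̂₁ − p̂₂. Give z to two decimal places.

z = 0.35

p̂₁ = 985/2078 = 0.4740, p̂₂ = 870/1857 = 0.4685.
Pooled p̂ = (985+870)/(2078+1857) = 1855/3935 = 0.4714.
SE = √(p̂(1−p̂)(1/n₁+1/n₂)) = √(0.4714·0.5286·0.00101973) = √(0.0002541) = 0.0159.
z = (0.4740 − 0.4685)/0.0159 = 0.0055/0.0159 = 0.35.
p-value = 2·P(Z > 0.346) ≈ 0.7293. With α = 0.1, fail to reject H₀.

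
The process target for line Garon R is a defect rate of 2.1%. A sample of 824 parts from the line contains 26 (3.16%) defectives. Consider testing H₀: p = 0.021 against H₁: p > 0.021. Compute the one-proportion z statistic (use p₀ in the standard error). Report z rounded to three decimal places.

p̂ = 26/824 = 0.031553.
Standard error under H₀: √(0.021×0.979/824) = 0.004995.
z = (0.031553 − 0.021)/0.004995 = 0.010553/0.004995 = 2.113.
p-value = P(Z > 2.113) ≈ 0.0173.

z = 2.113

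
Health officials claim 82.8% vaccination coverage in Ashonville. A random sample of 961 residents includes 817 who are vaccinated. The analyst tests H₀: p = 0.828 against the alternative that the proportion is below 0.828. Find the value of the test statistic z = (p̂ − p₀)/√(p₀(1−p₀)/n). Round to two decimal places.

p̂ = 817/961 = 0.8502.
Standard error under H₀: √(0.828×0.172/961) = 0.0122.
z = (0.8502 − 0.828)/0.0122 = 0.0222/0.0122 = 1.82.
p-value = P(Z < 1.820) ≈ 0.9656.

z = 1.82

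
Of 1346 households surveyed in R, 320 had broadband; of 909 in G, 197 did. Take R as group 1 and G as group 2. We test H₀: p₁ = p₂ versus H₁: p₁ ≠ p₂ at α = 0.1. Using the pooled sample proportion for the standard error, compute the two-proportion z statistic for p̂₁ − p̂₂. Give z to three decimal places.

z = 1.165

p̂₁ = 320/1346 ≈ 0.23774, p̂₂ = 197/909 ≈ 0.21672.
Pooled p̂ = (320+197)/(1346+909) = 517/2255 = 0.22927.
SE = √(p̂(1−p̂)(1/n₁+1/n₂)) = √(0.22927·0.77073·0.00184305) = √(0.000325675) = 0.01805.
z = (0.23774 − 0.21672)/0.01805 = 0.02102/0.01805 = 1.165.
Two-sided p-value ≈ 2·Φ(−1.165) = 0.2441; since p > α = 0.1, fail to reject H₀.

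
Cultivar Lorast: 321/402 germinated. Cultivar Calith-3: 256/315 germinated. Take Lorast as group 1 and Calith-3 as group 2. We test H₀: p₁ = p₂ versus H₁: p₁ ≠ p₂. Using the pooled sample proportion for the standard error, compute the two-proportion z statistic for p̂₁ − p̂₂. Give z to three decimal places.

z = -0.476

p̂₁ = 321/402 = 0.79851, p̂₂ = 256/315 = 0.81270.
Pooled p̂ = (321+256)/(402+315) = 577/717 = 0.80474.
SE = √(p̂(1−p̂)(1/n₁+1/n₂)) = √(0.80474·0.19526·0.00566217) = √(0.000889709) = 0.02983.
z = (0.79851 − 0.81270)/0.02983 = -0.01419/0.02983 = -0.476.
p-value = 2·P(Z > 0.476) ≈ 0.6342.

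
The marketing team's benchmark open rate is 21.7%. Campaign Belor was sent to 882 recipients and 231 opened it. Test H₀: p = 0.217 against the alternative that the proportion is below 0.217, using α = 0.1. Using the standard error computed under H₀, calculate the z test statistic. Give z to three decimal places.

p̂ = 231/882 ≈ 0.26190.
Under H₀, SE = √(0.217·0.783/882) = √(0.000192643) = 0.01388.
z = (0.26190 − 0.217)/0.01388 = 0.04490/0.01388 = 3.235.
p-value = P(Z < 3.235) ≈ 0.9994; since p > α = 0.1, fail to reject H₀.

z = 3.235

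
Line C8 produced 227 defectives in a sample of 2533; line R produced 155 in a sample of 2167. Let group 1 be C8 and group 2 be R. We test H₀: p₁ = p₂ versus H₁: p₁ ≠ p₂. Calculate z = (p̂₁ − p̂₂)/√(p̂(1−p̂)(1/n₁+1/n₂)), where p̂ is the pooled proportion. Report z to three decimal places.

p̂₁ = 227/2533 = 0.089617, p̂₂ = 155/2167 = 0.071527.
Pooled p̂ = (227+155)/(2533+2167) = 382/4700 = 0.081277.
SE = √(p̂(1−p̂)(1/n₁+1/n₂)) = √(0.081277·0.918723·0.000856256) = √(6.39373e-05) = 0.007996.
z = (0.089617 − 0.071527)/0.007996 = 0.018090/0.007996 = 2.262.
p-value = 2·P(Z > 2.262) ≈ 0.0237.

z = 2.262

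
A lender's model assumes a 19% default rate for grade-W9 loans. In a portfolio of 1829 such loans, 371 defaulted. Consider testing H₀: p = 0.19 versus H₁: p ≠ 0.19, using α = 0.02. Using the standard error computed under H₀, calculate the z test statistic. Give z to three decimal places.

p̂ = 371/1829 ≈ 0.20284.
Standard error under H₀: √(0.19×0.81/1829) = 0.00917.
z = (0.20284 − 0.19)/0.00917 = 0.01284/0.00917 = 1.400.
Two-sided p-value ≈ 2·Φ(−1.400) = 0.1615, so at α = 0.02 we fail to reject H₀.

z = 1.400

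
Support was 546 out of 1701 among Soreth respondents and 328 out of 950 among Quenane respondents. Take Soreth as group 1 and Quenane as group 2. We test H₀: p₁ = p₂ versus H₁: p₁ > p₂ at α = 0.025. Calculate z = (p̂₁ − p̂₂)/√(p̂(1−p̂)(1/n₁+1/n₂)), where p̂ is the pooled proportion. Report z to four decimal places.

z = -1.2749

p̂₁ = 546/1701 = 0.320988, p̂₂ = 328/950 = 0.345263.
Pooled p̂ = (546+328)/(1701+950) = 874/2651 = 0.329687.
SE = √(0.220993 × 0.00164052) = 0.019041.
z = (0.320988 − 0.345263)/0.019041 = -0.024275/0.019041 = -1.2749.
p-value = P(Z > -1.275) ≈ 0.8988, so at α = 0.025 we fail to reject H₀.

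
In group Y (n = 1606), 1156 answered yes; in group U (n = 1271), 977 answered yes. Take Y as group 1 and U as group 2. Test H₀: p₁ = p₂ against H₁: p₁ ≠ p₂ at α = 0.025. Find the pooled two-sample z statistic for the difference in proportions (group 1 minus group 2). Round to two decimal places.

z = -2.97

p̂₁ = 1156/1606 ≈ 0.71980, p̂₂ = 977/1271 ≈ 0.76869.
Pooled p̂ = (1156+977)/(1606+1271) = 2133/2877 = 0.74140.
SE = √(0.191727 × 0.00140945) = 0.01644.
z = (0.71980 − 0.76869)/0.01644 = -0.04889/0.01644 = -2.97.
p-value = 2·P(Z > 2.974) ≈ 0.0029. With α = 0.025, reject H₀.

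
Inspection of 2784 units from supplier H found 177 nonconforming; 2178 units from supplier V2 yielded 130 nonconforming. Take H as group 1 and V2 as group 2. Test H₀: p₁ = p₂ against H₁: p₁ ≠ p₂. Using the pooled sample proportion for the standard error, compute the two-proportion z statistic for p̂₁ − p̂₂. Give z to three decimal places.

p̂₁ = 177/2784 = 0.063578, p̂₂ = 130/2178 = 0.059688.
Pooled p̂ = (177+130)/(2784+2178) = 307/4962 = 0.061870.
SE = √(p̂(1−p̂)(1/n₁+1/n₂)) = √(0.061870·0.938130·0.000818332) = √(4.74979e-05) = 0.006892.
z = (0.063578 − 0.059688)/0.006892 = 0.003890/0.006892 = 0.564.

z = 0.564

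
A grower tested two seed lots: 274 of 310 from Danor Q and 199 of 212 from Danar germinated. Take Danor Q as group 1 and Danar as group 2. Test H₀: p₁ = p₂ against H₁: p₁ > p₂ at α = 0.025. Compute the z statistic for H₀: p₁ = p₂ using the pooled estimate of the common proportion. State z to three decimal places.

p̂₁ = 274/310 ≈ 0.88387, p̂₂ = 199/212 ≈ 0.93868.
Pooled p̂ = (274+199)/(310+212) = 473/522 = 0.90613.
SE = √(p̂(1−p̂)(1/n₁+1/n₂)) = √(0.90613·0.09387·0.00794279) = √(0.000675599) = 0.02599.
z = (0.88387 − 0.93868)/0.02599 = -0.05481/0.02599 = -2.109.
p-value = P(Z > -2.109) ≈ 0.9825; since p > α = 0.025, fail to reject H₀.

z = -2.109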